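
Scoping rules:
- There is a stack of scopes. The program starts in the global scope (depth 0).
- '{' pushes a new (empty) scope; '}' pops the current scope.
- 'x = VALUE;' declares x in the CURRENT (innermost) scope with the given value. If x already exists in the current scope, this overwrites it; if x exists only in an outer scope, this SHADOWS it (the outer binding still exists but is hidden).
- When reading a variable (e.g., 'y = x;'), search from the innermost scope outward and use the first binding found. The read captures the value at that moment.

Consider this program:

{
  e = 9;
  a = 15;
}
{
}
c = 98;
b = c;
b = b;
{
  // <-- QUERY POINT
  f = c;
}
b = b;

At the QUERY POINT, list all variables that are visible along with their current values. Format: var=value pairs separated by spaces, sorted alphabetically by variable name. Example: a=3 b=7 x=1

Step 1: enter scope (depth=1)
Step 2: declare e=9 at depth 1
Step 3: declare a=15 at depth 1
Step 4: exit scope (depth=0)
Step 5: enter scope (depth=1)
Step 6: exit scope (depth=0)
Step 7: declare c=98 at depth 0
Step 8: declare b=(read c)=98 at depth 0
Step 9: declare b=(read b)=98 at depth 0
Step 10: enter scope (depth=1)
Visible at query point: b=98 c=98

Answer: b=98 c=98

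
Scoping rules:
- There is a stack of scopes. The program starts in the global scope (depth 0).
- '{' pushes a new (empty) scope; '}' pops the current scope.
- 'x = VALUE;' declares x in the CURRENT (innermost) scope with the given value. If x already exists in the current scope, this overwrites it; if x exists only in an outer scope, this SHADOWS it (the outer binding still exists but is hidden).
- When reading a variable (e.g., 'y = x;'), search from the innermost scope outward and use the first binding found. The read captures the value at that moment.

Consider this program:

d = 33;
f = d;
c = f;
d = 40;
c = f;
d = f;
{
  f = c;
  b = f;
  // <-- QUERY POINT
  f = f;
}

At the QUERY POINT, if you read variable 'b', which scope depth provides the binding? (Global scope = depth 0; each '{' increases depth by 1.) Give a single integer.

Answer: 1

Derivation:
Step 1: declare d=33 at depth 0
Step 2: declare f=(read d)=33 at depth 0
Step 3: declare c=(read f)=33 at depth 0
Step 4: declare d=40 at depth 0
Step 5: declare c=(read f)=33 at depth 0
Step 6: declare d=(read f)=33 at depth 0
Step 7: enter scope (depth=1)
Step 8: declare f=(read c)=33 at depth 1
Step 9: declare b=(read f)=33 at depth 1
Visible at query point: b=33 c=33 d=33 f=33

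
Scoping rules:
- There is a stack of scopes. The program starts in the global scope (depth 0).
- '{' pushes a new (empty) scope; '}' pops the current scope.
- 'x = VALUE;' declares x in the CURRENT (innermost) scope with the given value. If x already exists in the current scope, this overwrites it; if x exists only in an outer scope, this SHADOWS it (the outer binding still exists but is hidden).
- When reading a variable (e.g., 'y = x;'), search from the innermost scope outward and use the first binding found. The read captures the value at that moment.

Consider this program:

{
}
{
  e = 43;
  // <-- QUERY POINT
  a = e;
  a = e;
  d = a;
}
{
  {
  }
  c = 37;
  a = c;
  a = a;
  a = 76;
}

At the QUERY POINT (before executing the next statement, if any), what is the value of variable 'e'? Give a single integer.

Step 1: enter scope (depth=1)
Step 2: exit scope (depth=0)
Step 3: enter scope (depth=1)
Step 4: declare e=43 at depth 1
Visible at query point: e=43

Answer: 43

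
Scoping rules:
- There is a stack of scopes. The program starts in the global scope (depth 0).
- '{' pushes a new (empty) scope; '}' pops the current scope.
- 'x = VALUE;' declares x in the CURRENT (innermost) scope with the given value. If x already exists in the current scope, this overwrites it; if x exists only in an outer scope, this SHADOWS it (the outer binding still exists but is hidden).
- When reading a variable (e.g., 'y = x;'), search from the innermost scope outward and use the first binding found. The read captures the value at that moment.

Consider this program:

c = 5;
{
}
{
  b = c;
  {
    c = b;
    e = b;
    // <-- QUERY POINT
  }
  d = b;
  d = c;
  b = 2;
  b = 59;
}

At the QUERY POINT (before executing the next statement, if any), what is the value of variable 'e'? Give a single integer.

Step 1: declare c=5 at depth 0
Step 2: enter scope (depth=1)
Step 3: exit scope (depth=0)
Step 4: enter scope (depth=1)
Step 5: declare b=(read c)=5 at depth 1
Step 6: enter scope (depth=2)
Step 7: declare c=(read b)=5 at depth 2
Step 8: declare e=(read b)=5 at depth 2
Visible at query point: b=5 c=5 e=5

Answer: 5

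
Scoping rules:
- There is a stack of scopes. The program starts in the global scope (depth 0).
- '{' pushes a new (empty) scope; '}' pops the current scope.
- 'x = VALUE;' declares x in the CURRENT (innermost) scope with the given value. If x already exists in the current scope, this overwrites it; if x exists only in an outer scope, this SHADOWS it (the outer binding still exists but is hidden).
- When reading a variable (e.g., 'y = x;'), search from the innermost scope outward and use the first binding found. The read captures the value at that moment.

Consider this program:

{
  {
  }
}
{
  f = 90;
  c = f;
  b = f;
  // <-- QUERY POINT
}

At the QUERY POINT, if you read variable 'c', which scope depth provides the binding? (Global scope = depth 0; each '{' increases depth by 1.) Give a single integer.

Answer: 1

Derivation:
Step 1: enter scope (depth=1)
Step 2: enter scope (depth=2)
Step 3: exit scope (depth=1)
Step 4: exit scope (depth=0)
Step 5: enter scope (depth=1)
Step 6: declare f=90 at depth 1
Step 7: declare c=(read f)=90 at depth 1
Step 8: declare b=(read f)=90 at depth 1
Visible at query point: b=90 c=90 f=90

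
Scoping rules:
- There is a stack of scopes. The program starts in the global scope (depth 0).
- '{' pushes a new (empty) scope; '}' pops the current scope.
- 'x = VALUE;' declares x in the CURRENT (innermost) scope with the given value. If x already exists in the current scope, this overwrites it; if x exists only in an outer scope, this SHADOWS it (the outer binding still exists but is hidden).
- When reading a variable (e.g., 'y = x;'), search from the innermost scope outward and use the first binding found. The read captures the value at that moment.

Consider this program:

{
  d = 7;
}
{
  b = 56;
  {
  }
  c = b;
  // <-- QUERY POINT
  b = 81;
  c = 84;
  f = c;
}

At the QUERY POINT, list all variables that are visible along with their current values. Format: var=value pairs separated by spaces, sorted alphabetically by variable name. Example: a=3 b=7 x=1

Step 1: enter scope (depth=1)
Step 2: declare d=7 at depth 1
Step 3: exit scope (depth=0)
Step 4: enter scope (depth=1)
Step 5: declare b=56 at depth 1
Step 6: enter scope (depth=2)
Step 7: exit scope (depth=1)
Step 8: declare c=(read b)=56 at depth 1
Visible at query point: b=56 c=56

Answer: b=56 c=56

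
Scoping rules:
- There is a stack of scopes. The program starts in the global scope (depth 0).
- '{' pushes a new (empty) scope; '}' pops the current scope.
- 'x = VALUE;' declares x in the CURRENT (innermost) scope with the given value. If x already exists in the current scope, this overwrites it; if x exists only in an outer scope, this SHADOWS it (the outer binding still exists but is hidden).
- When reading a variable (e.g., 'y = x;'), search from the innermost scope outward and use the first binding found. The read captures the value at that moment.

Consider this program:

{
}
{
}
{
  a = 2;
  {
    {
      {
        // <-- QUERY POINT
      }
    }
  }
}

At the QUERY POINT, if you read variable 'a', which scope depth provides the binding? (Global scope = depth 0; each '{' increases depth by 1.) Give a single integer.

Step 1: enter scope (depth=1)
Step 2: exit scope (depth=0)
Step 3: enter scope (depth=1)
Step 4: exit scope (depth=0)
Step 5: enter scope (depth=1)
Step 6: declare a=2 at depth 1
Step 7: enter scope (depth=2)
Step 8: enter scope (depth=3)
Step 9: enter scope (depth=4)
Visible at query point: a=2

Answer: 1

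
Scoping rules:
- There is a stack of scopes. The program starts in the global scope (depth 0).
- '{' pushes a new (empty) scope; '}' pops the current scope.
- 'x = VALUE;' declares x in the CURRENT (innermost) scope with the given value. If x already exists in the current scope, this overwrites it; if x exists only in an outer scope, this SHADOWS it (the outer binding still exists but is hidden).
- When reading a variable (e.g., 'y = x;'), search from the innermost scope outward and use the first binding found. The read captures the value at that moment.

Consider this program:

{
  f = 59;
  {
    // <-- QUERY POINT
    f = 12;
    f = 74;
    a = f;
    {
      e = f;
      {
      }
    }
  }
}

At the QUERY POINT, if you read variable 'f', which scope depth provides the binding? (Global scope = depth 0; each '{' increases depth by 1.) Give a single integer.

Answer: 1

Derivation:
Step 1: enter scope (depth=1)
Step 2: declare f=59 at depth 1
Step 3: enter scope (depth=2)
Visible at query point: f=59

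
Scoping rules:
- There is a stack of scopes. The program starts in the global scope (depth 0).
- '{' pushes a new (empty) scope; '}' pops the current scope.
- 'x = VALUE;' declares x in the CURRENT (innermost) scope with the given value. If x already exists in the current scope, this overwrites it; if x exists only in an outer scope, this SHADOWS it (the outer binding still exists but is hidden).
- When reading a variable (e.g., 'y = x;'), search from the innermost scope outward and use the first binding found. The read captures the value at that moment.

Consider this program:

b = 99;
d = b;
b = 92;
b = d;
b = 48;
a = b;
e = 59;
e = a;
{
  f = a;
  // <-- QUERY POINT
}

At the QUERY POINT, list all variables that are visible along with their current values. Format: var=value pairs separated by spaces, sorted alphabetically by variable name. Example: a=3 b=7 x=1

Step 1: declare b=99 at depth 0
Step 2: declare d=(read b)=99 at depth 0
Step 3: declare b=92 at depth 0
Step 4: declare b=(read d)=99 at depth 0
Step 5: declare b=48 at depth 0
Step 6: declare a=(read b)=48 at depth 0
Step 7: declare e=59 at depth 0
Step 8: declare e=(read a)=48 at depth 0
Step 9: enter scope (depth=1)
Step 10: declare f=(read a)=48 at depth 1
Visible at query point: a=48 b=48 d=99 e=48 f=48

Answer: a=48 b=48 d=99 e=48 f=48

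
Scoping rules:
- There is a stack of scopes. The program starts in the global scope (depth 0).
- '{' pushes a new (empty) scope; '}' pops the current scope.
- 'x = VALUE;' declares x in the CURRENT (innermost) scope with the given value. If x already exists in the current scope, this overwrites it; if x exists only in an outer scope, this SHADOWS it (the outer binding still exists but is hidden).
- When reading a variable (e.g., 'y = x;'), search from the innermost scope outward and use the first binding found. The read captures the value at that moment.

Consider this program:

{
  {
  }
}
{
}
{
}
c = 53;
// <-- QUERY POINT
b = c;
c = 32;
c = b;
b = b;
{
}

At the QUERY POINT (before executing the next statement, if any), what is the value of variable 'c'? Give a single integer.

Answer: 53

Derivation:
Step 1: enter scope (depth=1)
Step 2: enter scope (depth=2)
Step 3: exit scope (depth=1)
Step 4: exit scope (depth=0)
Step 5: enter scope (depth=1)
Step 6: exit scope (depth=0)
Step 7: enter scope (depth=1)
Step 8: exit scope (depth=0)
Step 9: declare c=53 at depth 0
Visible at query point: c=53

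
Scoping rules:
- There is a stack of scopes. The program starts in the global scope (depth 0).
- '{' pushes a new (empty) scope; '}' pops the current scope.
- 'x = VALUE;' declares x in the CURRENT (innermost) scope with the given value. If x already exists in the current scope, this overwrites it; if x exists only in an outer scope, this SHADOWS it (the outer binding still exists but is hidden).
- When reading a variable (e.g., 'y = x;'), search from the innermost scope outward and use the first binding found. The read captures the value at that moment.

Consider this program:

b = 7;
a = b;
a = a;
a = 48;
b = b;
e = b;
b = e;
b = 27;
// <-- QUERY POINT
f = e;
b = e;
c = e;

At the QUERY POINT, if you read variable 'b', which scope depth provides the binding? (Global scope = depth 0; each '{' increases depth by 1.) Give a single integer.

Step 1: declare b=7 at depth 0
Step 2: declare a=(read b)=7 at depth 0
Step 3: declare a=(read a)=7 at depth 0
Step 4: declare a=48 at depth 0
Step 5: declare b=(read b)=7 at depth 0
Step 6: declare e=(read b)=7 at depth 0
Step 7: declare b=(read e)=7 at depth 0
Step 8: declare b=27 at depth 0
Visible at query point: a=48 b=27 e=7

Answer: 0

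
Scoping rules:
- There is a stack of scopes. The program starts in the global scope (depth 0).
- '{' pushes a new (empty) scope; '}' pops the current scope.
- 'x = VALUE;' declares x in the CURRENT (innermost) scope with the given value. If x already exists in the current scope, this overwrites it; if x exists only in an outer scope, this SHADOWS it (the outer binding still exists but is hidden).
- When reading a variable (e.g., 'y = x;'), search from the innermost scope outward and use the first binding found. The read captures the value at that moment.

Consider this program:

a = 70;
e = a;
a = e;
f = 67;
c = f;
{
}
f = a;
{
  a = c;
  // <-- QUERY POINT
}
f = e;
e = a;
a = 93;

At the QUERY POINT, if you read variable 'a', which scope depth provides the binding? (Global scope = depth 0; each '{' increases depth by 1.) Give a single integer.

Answer: 1

Derivation:
Step 1: declare a=70 at depth 0
Step 2: declare e=(read a)=70 at depth 0
Step 3: declare a=(read e)=70 at depth 0
Step 4: declare f=67 at depth 0
Step 5: declare c=(read f)=67 at depth 0
Step 6: enter scope (depth=1)
Step 7: exit scope (depth=0)
Step 8: declare f=(read a)=70 at depth 0
Step 9: enter scope (depth=1)
Step 10: declare a=(read c)=67 at depth 1
Visible at query point: a=67 c=67 e=70 f=70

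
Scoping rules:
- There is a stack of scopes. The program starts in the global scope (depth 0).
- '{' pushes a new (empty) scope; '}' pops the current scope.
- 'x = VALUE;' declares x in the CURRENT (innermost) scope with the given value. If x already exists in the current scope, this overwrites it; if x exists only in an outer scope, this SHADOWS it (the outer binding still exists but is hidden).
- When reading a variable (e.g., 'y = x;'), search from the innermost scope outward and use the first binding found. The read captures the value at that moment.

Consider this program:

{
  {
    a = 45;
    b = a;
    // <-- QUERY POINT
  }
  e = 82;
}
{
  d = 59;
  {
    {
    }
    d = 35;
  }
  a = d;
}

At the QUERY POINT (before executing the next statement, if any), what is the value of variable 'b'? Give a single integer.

Step 1: enter scope (depth=1)
Step 2: enter scope (depth=2)
Step 3: declare a=45 at depth 2
Step 4: declare b=(read a)=45 at depth 2
Visible at query point: a=45 b=45

Answer: 45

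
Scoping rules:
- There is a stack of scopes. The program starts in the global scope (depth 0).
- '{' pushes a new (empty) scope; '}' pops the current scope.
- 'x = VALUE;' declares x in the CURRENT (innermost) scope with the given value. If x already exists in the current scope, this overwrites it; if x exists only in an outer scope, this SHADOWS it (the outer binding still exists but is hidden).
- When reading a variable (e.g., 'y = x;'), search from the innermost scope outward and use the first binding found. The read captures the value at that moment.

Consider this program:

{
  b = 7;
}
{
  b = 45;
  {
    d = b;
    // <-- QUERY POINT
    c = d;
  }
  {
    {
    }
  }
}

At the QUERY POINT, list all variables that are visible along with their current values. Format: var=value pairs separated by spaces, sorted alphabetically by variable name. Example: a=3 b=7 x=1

Answer: b=45 d=45

Derivation:
Step 1: enter scope (depth=1)
Step 2: declare b=7 at depth 1
Step 3: exit scope (depth=0)
Step 4: enter scope (depth=1)
Step 5: declare b=45 at depth 1
Step 6: enter scope (depth=2)
Step 7: declare d=(read b)=45 at depth 2
Visible at query point: b=45 d=45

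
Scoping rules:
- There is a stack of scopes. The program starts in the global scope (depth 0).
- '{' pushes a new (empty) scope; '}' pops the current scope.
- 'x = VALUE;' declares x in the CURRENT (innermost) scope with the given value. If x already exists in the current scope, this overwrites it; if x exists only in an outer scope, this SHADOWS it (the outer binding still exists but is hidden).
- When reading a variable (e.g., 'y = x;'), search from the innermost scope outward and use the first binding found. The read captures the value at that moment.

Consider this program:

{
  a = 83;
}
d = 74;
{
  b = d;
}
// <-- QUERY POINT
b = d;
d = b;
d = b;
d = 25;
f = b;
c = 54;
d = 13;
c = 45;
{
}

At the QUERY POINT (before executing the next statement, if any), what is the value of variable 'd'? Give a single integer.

Step 1: enter scope (depth=1)
Step 2: declare a=83 at depth 1
Step 3: exit scope (depth=0)
Step 4: declare d=74 at depth 0
Step 5: enter scope (depth=1)
Step 6: declare b=(read d)=74 at depth 1
Step 7: exit scope (depth=0)
Visible at query point: d=74

Answer: 74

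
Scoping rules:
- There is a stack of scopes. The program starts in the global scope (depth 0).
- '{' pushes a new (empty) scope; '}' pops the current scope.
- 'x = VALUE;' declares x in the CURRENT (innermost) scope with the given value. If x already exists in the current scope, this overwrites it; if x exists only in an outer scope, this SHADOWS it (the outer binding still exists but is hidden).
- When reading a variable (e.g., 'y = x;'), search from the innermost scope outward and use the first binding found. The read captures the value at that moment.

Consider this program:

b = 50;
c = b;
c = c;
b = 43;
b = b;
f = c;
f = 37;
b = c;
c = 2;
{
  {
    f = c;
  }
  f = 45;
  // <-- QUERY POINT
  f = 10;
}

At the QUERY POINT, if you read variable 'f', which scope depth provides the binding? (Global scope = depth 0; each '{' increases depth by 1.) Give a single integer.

Step 1: declare b=50 at depth 0
Step 2: declare c=(read b)=50 at depth 0
Step 3: declare c=(read c)=50 at depth 0
Step 4: declare b=43 at depth 0
Step 5: declare b=(read b)=43 at depth 0
Step 6: declare f=(read c)=50 at depth 0
Step 7: declare f=37 at depth 0
Step 8: declare b=(read c)=50 at depth 0
Step 9: declare c=2 at depth 0
Step 10: enter scope (depth=1)
Step 11: enter scope (depth=2)
Step 12: declare f=(read c)=2 at depth 2
Step 13: exit scope (depth=1)
Step 14: declare f=45 at depth 1
Visible at query point: b=50 c=2 f=45

Answer: 1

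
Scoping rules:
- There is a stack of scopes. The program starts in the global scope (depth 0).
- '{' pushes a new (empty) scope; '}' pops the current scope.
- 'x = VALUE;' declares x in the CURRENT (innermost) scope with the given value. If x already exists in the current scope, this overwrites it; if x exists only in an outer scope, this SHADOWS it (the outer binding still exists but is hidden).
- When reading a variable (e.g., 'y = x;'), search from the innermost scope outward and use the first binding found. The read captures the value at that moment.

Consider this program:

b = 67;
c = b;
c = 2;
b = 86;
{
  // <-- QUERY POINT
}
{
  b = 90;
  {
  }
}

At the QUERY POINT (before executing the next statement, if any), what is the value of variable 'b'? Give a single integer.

Step 1: declare b=67 at depth 0
Step 2: declare c=(read b)=67 at depth 0
Step 3: declare c=2 at depth 0
Step 4: declare b=86 at depth 0
Step 5: enter scope (depth=1)
Visible at query point: b=86 c=2

Answer: 86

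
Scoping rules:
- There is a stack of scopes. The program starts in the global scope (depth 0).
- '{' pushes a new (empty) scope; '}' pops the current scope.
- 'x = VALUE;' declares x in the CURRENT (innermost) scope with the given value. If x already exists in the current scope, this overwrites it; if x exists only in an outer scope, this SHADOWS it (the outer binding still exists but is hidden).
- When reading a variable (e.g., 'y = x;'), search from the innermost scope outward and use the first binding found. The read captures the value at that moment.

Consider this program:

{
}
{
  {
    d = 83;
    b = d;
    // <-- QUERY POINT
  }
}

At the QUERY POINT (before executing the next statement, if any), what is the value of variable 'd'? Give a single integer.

Step 1: enter scope (depth=1)
Step 2: exit scope (depth=0)
Step 3: enter scope (depth=1)
Step 4: enter scope (depth=2)
Step 5: declare d=83 at depth 2
Step 6: declare b=(read d)=83 at depth 2
Visible at query point: b=83 d=83

Answer: 83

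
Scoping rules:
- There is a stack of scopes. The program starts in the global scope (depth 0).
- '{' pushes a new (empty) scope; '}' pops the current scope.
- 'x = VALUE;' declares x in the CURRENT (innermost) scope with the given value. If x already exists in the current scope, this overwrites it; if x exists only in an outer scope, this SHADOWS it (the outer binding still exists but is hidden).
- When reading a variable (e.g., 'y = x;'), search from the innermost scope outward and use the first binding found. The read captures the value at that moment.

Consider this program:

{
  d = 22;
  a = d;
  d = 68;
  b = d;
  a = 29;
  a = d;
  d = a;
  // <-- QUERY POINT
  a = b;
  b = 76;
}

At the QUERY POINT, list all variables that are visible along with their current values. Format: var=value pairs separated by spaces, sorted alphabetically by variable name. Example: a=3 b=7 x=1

Step 1: enter scope (depth=1)
Step 2: declare d=22 at depth 1
Step 3: declare a=(read d)=22 at depth 1
Step 4: declare d=68 at depth 1
Step 5: declare b=(read d)=68 at depth 1
Step 6: declare a=29 at depth 1
Step 7: declare a=(read d)=68 at depth 1
Step 8: declare d=(read a)=68 at depth 1
Visible at query point: a=68 b=68 d=68

Answer: a=68 b=68 d=68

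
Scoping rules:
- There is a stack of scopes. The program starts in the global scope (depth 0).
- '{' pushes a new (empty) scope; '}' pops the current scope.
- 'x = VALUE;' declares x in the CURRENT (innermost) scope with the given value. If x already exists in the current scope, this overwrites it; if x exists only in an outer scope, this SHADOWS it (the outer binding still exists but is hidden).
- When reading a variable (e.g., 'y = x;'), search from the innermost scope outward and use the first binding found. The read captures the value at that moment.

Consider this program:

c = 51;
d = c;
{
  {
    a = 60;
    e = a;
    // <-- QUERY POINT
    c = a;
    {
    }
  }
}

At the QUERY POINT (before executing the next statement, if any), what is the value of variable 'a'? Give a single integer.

Answer: 60

Derivation:
Step 1: declare c=51 at depth 0
Step 2: declare d=(read c)=51 at depth 0
Step 3: enter scope (depth=1)
Step 4: enter scope (depth=2)
Step 5: declare a=60 at depth 2
Step 6: declare e=(read a)=60 at depth 2
Visible at query point: a=60 c=51 d=51 e=60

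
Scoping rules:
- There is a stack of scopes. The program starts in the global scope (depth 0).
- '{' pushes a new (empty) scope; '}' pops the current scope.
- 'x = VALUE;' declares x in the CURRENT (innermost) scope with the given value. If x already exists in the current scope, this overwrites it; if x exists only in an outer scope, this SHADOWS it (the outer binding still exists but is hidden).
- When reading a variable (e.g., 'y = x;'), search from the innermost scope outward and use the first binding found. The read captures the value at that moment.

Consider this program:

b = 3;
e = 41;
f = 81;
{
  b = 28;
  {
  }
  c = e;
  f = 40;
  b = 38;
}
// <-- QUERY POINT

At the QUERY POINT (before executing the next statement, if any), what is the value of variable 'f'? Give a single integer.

Answer: 81

Derivation:
Step 1: declare b=3 at depth 0
Step 2: declare e=41 at depth 0
Step 3: declare f=81 at depth 0
Step 4: enter scope (depth=1)
Step 5: declare b=28 at depth 1
Step 6: enter scope (depth=2)
Step 7: exit scope (depth=1)
Step 8: declare c=(read e)=41 at depth 1
Step 9: declare f=40 at depth 1
Step 10: declare b=38 at depth 1
Step 11: exit scope (depth=0)
Visible at query point: b=3 e=41 f=81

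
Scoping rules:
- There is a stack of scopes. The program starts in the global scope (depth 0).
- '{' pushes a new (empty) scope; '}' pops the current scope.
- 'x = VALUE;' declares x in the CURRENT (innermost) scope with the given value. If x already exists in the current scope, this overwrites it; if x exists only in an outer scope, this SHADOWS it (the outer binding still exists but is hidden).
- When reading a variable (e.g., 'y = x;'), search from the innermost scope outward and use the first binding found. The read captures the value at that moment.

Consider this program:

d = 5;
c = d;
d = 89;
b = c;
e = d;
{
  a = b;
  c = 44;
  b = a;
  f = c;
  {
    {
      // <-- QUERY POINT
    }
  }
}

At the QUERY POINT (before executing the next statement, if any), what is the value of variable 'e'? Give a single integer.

Step 1: declare d=5 at depth 0
Step 2: declare c=(read d)=5 at depth 0
Step 3: declare d=89 at depth 0
Step 4: declare b=(read c)=5 at depth 0
Step 5: declare e=(read d)=89 at depth 0
Step 6: enter scope (depth=1)
Step 7: declare a=(read b)=5 at depth 1
Step 8: declare c=44 at depth 1
Step 9: declare b=(read a)=5 at depth 1
Step 10: declare f=(read c)=44 at depth 1
Step 11: enter scope (depth=2)
Step 12: enter scope (depth=3)
Visible at query point: a=5 b=5 c=44 d=89 e=89 f=44

Answer: 89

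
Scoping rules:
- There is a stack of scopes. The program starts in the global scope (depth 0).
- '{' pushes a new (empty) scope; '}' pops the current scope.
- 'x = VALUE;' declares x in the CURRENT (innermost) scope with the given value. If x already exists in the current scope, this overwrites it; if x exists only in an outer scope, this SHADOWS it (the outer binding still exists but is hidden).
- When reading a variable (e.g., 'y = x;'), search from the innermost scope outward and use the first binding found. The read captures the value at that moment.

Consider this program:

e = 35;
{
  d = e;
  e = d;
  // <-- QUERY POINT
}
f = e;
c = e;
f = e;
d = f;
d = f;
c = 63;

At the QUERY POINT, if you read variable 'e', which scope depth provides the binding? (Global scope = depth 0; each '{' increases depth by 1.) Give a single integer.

Answer: 1

Derivation:
Step 1: declare e=35 at depth 0
Step 2: enter scope (depth=1)
Step 3: declare d=(read e)=35 at depth 1
Step 4: declare e=(read d)=35 at depth 1
Visible at query point: d=35 e=35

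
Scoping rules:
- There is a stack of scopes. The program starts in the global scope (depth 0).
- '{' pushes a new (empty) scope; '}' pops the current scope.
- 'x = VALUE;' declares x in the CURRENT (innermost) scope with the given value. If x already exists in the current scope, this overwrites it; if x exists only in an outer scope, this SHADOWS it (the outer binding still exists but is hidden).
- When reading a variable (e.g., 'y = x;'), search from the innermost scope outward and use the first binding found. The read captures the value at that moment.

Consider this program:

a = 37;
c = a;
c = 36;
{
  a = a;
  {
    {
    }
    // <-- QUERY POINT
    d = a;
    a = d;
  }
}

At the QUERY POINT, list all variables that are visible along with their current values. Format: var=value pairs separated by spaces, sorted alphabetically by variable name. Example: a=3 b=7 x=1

Step 1: declare a=37 at depth 0
Step 2: declare c=(read a)=37 at depth 0
Step 3: declare c=36 at depth 0
Step 4: enter scope (depth=1)
Step 5: declare a=(read a)=37 at depth 1
Step 6: enter scope (depth=2)
Step 7: enter scope (depth=3)
Step 8: exit scope (depth=2)
Visible at query point: a=37 c=36

Answer: a=37 c=36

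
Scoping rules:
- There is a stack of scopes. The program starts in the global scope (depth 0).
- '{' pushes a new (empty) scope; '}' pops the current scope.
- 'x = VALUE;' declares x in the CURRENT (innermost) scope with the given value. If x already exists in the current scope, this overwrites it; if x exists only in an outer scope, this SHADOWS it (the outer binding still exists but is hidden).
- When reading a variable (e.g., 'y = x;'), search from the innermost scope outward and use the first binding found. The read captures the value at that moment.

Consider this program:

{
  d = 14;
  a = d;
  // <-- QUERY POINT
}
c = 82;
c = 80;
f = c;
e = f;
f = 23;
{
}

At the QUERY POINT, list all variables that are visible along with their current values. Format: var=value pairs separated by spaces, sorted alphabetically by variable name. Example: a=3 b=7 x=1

Answer: a=14 d=14

Derivation:
Step 1: enter scope (depth=1)
Step 2: declare d=14 at depth 1
Step 3: declare a=(read d)=14 at depth 1
Visible at query point: a=14 d=14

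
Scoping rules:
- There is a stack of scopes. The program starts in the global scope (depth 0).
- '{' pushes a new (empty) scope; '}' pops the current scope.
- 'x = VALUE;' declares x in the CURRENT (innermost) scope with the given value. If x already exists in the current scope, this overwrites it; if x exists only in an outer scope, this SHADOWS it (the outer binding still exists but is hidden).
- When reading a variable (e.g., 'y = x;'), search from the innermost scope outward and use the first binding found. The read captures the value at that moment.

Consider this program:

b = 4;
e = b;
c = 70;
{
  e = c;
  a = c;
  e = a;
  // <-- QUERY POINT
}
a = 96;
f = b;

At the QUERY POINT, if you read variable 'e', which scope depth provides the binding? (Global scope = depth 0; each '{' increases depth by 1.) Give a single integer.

Answer: 1

Derivation:
Step 1: declare b=4 at depth 0
Step 2: declare e=(read b)=4 at depth 0
Step 3: declare c=70 at depth 0
Step 4: enter scope (depth=1)
Step 5: declare e=(read c)=70 at depth 1
Step 6: declare a=(read c)=70 at depth 1
Step 7: declare e=(read a)=70 at depth 1
Visible at query point: a=70 b=4 c=70 e=70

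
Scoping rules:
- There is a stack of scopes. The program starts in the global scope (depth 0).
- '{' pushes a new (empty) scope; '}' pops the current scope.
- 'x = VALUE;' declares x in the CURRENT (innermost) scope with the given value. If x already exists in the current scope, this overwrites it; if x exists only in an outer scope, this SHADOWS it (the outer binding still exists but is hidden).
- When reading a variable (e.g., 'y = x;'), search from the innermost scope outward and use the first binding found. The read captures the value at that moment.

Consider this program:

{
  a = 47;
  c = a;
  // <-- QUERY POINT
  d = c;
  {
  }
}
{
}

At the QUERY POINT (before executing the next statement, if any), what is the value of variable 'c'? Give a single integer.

Answer: 47

Derivation:
Step 1: enter scope (depth=1)
Step 2: declare a=47 at depth 1
Step 3: declare c=(read a)=47 at depth 1
Visible at query point: a=47 c=47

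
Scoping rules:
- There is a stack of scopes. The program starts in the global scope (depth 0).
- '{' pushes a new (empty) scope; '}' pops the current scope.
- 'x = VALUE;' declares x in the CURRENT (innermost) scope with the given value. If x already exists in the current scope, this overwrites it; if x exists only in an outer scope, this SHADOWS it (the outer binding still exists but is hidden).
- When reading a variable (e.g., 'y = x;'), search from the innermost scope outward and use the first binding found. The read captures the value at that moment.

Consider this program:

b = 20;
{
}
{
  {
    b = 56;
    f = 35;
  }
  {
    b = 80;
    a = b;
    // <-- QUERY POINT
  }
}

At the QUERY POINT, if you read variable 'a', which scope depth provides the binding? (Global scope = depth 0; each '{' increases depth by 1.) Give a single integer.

Answer: 2

Derivation:
Step 1: declare b=20 at depth 0
Step 2: enter scope (depth=1)
Step 3: exit scope (depth=0)
Step 4: enter scope (depth=1)
Step 5: enter scope (depth=2)
Step 6: declare b=56 at depth 2
Step 7: declare f=35 at depth 2
Step 8: exit scope (depth=1)
Step 9: enter scope (depth=2)
Step 10: declare b=80 at depth 2
Step 11: declare a=(read b)=80 at depth 2
Visible at query point: a=80 b=80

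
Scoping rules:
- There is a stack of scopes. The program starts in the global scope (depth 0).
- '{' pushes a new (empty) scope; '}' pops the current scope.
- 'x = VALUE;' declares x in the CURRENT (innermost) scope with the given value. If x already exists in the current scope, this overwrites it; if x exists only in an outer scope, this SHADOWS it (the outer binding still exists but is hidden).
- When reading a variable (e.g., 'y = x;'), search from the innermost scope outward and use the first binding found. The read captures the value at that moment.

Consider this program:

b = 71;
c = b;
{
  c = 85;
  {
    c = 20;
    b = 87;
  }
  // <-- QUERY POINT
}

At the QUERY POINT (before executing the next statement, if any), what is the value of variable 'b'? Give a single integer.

Step 1: declare b=71 at depth 0
Step 2: declare c=(read b)=71 at depth 0
Step 3: enter scope (depth=1)
Step 4: declare c=85 at depth 1
Step 5: enter scope (depth=2)
Step 6: declare c=20 at depth 2
Step 7: declare b=87 at depth 2
Step 8: exit scope (depth=1)
Visible at query point: b=71 c=85

Answer: 71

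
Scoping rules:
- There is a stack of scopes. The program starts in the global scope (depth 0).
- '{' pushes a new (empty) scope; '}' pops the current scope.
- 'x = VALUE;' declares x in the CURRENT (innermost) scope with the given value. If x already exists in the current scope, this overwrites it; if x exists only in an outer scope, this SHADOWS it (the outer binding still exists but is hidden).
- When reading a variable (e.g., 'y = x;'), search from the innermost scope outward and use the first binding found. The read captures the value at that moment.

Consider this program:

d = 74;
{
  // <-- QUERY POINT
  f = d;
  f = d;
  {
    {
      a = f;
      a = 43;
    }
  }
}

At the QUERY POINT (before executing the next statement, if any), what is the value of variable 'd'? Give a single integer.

Answer: 74

Derivation:
Step 1: declare d=74 at depth 0
Step 2: enter scope (depth=1)
Visible at query point: d=74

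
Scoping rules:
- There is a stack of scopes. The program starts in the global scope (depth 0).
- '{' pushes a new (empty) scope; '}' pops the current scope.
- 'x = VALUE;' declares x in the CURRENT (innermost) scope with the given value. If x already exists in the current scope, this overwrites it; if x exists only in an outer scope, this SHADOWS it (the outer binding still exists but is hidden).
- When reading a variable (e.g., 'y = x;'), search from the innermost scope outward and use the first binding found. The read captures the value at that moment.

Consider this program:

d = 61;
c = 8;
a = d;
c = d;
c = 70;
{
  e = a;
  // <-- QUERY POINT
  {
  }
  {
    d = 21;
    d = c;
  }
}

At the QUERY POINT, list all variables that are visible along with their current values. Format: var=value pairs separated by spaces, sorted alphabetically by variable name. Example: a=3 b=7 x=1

Step 1: declare d=61 at depth 0
Step 2: declare c=8 at depth 0
Step 3: declare a=(read d)=61 at depth 0
Step 4: declare c=(read d)=61 at depth 0
Step 5: declare c=70 at depth 0
Step 6: enter scope (depth=1)
Step 7: declare e=(read a)=61 at depth 1
Visible at query point: a=61 c=70 d=61 e=61

Answer: a=61 c=70 d=61 e=61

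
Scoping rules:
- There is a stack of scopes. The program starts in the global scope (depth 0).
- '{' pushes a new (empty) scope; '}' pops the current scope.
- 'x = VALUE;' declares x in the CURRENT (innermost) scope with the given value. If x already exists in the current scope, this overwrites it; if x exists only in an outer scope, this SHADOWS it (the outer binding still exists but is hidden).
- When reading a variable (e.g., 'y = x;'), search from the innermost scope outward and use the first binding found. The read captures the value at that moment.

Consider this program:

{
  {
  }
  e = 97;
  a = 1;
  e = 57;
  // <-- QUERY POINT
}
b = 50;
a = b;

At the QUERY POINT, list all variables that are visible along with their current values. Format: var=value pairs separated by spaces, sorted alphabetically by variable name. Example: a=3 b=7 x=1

Step 1: enter scope (depth=1)
Step 2: enter scope (depth=2)
Step 3: exit scope (depth=1)
Step 4: declare e=97 at depth 1
Step 5: declare a=1 at depth 1
Step 6: declare e=57 at depth 1
Visible at query point: a=1 e=57

Answer: a=1 e=57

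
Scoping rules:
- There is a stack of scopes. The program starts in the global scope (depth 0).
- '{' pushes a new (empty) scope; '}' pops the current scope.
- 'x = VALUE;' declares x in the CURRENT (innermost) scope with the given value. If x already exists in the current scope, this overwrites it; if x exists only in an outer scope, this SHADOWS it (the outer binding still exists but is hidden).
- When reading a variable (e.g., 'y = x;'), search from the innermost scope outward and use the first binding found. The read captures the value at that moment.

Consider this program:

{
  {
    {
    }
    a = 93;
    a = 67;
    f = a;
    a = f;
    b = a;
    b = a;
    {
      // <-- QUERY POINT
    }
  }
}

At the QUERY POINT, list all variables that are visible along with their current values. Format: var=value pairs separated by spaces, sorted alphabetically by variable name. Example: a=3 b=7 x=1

Answer: a=67 b=67 f=67

Derivation:
Step 1: enter scope (depth=1)
Step 2: enter scope (depth=2)
Step 3: enter scope (depth=3)
Step 4: exit scope (depth=2)
Step 5: declare a=93 at depth 2
Step 6: declare a=67 at depth 2
Step 7: declare f=(read a)=67 at depth 2
Step 8: declare a=(read f)=67 at depth 2
Step 9: declare b=(read a)=67 at depth 2
Step 10: declare b=(read a)=67 at depth 2
Step 11: enter scope (depth=3)
Visible at query point: a=67 b=67 f=67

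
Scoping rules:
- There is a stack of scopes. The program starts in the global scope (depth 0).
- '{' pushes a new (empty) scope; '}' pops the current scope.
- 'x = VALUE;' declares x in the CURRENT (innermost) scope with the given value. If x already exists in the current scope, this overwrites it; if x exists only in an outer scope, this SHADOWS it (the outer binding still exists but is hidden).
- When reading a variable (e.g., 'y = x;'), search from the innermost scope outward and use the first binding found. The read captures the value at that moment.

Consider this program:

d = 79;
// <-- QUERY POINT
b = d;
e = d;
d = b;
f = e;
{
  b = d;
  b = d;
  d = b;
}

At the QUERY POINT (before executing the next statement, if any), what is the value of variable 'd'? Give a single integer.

Answer: 79

Derivation:
Step 1: declare d=79 at depth 0
Visible at query point: d=79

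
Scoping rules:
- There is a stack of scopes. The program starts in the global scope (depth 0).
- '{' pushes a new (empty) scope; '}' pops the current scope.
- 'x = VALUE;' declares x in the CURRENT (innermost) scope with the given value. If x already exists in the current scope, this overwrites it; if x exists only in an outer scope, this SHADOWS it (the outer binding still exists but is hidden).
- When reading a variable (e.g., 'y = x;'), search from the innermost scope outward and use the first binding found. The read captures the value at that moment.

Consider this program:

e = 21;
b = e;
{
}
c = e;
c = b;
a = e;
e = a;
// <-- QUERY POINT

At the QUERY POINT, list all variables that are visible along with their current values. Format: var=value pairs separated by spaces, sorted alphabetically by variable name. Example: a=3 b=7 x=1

Step 1: declare e=21 at depth 0
Step 2: declare b=(read e)=21 at depth 0
Step 3: enter scope (depth=1)
Step 4: exit scope (depth=0)
Step 5: declare c=(read e)=21 at depth 0
Step 6: declare c=(read b)=21 at depth 0
Step 7: declare a=(read e)=21 at depth 0
Step 8: declare e=(read a)=21 at depth 0
Visible at query point: a=21 b=21 c=21 e=21

Answer: a=21 b=21 c=21 e=21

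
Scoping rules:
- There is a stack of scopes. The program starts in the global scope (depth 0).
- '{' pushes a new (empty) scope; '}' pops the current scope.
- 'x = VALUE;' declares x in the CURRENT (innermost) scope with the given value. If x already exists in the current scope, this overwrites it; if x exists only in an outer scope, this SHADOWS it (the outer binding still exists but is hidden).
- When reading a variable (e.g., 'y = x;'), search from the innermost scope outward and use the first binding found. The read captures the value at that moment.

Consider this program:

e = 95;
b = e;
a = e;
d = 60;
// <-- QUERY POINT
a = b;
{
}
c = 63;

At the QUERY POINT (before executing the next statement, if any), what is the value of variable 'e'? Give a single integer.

Step 1: declare e=95 at depth 0
Step 2: declare b=(read e)=95 at depth 0
Step 3: declare a=(read e)=95 at depth 0
Step 4: declare d=60 at depth 0
Visible at query point: a=95 b=95 d=60 e=95

Answer: 95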